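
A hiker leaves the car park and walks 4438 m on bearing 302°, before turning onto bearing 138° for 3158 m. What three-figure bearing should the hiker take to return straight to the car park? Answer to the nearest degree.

Leg 1 (302°, 4438 m): east 4438 sin 302° = -3763.64, north 4438 cos 302° = 2351.78
Leg 2 (138°, 3158 m): east 3158 sin 138° = 2113.11, north 3158 cos 138° = -2346.85
Net displacement: -1650.52 east, 4.93 north. Direction back to start is (1650.52, -4.93): bearing = atan2(1650.52, -4.93) mod 360° = 90.17° ≈ 090°.

090°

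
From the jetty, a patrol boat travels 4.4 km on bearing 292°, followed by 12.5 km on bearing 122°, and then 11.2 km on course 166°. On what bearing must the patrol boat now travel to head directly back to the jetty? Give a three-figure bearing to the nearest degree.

330°

Leg 1 (292°, 4.4 km): east 4.4 sin 292° = -4.08, north 4.4 cos 292° = 1.65
Leg 2 (122°, 12.5 km): east 12.5 sin 122° = 10.60, north 12.5 cos 122° = -6.62
Leg 3 (166°, 11.2 km): east 11.2 sin 166° = 2.71, north 11.2 cos 166° = -10.87
Net displacement: 9.23 east, -15.84 north. Direction back to start is (-9.23, 15.84): bearing = atan2(-9.23, 15.84) mod 360° = 329.77° ≈ 330°.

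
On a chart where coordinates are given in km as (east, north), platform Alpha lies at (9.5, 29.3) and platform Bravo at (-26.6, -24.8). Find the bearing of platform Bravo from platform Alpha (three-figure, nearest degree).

214°

Δeast = -26.6 − 9.5 = -36.10; Δnorth = -24.8 − 29.3 = -54.10.
Bearing = atan2(Δeast, Δnorth) mod 360° = 213.71° ≈ 214°.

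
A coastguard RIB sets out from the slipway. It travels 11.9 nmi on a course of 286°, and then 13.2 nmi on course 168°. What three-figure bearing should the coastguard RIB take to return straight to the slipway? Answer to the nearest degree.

Leg 1 (286°, 11.9 nmi): east 11.9 sin 286° = -11.44, north 11.9 cos 286° = 3.28
Leg 2 (168°, 13.2 nmi): east 13.2 sin 168° = 2.74, north 13.2 cos 168° = -12.91
Net displacement: -8.69 east, -9.63 north. Direction back to start is (8.69, 9.63): bearing = atan2(8.69, 9.63) mod 360° = 42.07° ≈ 042°.

042°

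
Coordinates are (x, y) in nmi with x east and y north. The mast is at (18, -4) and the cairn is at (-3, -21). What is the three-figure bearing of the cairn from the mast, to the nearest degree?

231°

Δeast = -3 − 18 = -21.00; Δnorth = -21 − -4 = -17.00.
Bearing = atan2(Δeast, Δnorth) mod 360° = 231.01° ≈ 231°.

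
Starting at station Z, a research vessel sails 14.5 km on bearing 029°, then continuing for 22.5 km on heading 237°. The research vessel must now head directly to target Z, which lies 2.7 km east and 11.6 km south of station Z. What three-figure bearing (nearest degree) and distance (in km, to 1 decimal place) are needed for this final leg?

130°, 18.9 km

Leg 1 (029°, 14.5 km): east 14.5 sin 29° = 7.03, north 14.5 cos 29° = 12.68
Leg 2 (237°, 22.5 km): east 22.5 sin 237° = -18.87, north 22.5 cos 237° = -12.25
Current position: (-11.84, 0.43). Target: (2.7, -11.6). Remaining: Δeast = 14.54, Δnorth = -12.03.
Bearing = atan2(14.54, -12.03) mod 360° = 129.60°; distance = √((14.54)² + (-12.03)²) = 18.870 km.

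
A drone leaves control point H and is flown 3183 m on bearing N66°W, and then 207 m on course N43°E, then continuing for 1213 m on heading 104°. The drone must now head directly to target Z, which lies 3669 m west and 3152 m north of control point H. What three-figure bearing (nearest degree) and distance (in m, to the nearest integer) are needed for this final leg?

Leg 1 (N66°W, 3183 m): east 3183 sin 294° = -2907.82, north 3183 cos 294° = 1294.64
Leg 2 (N43°E, 207 m): east 207 sin 43° = 141.17, north 207 cos 43° = 151.39
Leg 3 (104°, 1213 m): east 1213 sin 104° = 1176.97, north 1213 cos 104° = -293.45
Current position: (-1589.67, 1152.58). Target: (-3669, 3152). Remaining: Δeast = -2079.33, Δnorth = 1999.42.
Bearing = atan2(-2079.33, 1999.42) mod 360° = 313.88°; distance = √((-2079.33)² + (1999.42)²) = 2884.662 m.

314°, 2885 m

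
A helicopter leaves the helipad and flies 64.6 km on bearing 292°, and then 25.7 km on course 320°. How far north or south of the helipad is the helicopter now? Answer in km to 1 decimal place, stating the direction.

Leg 1 (292°, 64.6 km): east 64.6 sin 292° = -59.90, north 64.6 cos 292° = 24.20
Leg 2 (320°, 25.7 km): east 25.7 sin 320° = -16.52, north 25.7 cos 320° = 19.69
Net north component: 43.89 km.

43.9 km north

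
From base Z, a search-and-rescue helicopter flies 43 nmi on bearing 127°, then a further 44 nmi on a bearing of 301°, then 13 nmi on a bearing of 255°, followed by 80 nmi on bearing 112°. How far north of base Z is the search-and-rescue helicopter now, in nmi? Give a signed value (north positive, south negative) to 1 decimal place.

-36.5 nmi

Leg 1 (127°, 43 nmi): east 43 sin 127° = 34.34, north 43 cos 127° = -25.88
Leg 2 (301°, 44 nmi): east 44 sin 301° = -37.72, north 44 cos 301° = 22.66
Leg 3 (255°, 13 nmi): east 13 sin 255° = -12.56, north 13 cos 255° = -3.36
Leg 4 (112°, 80 nmi): east 80 sin 112° = 74.17, north 80 cos 112° = -29.97
Net north component: -36.55 nmi.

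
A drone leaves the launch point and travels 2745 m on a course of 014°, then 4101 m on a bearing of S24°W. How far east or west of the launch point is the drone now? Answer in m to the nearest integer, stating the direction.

1004 m west

Leg 1 (014°, 2745 m): east 2745 sin 14° = 664.08, north 2745 cos 14° = 2663.46
Leg 2 (S24°W, 4101 m): east 4101 sin 204° = -1668.03, north 4101 cos 204° = -3746.45
Net east component: -1003.95 m.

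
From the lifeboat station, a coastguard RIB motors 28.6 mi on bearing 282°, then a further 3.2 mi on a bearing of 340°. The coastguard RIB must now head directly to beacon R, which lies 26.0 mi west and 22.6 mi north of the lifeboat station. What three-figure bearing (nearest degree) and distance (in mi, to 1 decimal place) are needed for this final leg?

013°, 14.0 mi

Leg 1 (282°, 28.6 mi): east 28.6 sin 282° = -27.98, north 28.6 cos 282° = 5.95
Leg 2 (340°, 3.2 mi): east 3.2 sin 340° = -1.09, north 3.2 cos 340° = 3.01
Current position: (-29.07, 8.95). Target: (-26.0, 22.6). Remaining: Δeast = 3.07, Δnorth = 13.65.
Bearing = atan2(3.07, 13.65) mod 360° = 12.68°; distance = √((3.07)² + (13.65)²) = 13.988 mi.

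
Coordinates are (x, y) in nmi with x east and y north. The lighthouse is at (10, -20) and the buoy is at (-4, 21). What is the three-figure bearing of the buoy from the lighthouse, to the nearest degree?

Δeast = -4 − 10 = -14.00; Δnorth = 21 − -20 = 41.00.
Bearing = atan2(Δeast, Δnorth) mod 360° = 341.15° ≈ 341°.

341°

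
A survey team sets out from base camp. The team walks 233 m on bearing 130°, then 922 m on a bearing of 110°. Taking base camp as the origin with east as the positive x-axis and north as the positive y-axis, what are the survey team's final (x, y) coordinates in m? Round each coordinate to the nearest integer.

(1045, -465)

Leg 1 (130°, 233 m): east 233 sin 130° = 178.49, north 233 cos 130° = -149.77
Leg 2 (110°, 922 m): east 922 sin 110° = 866.40, north 922 cos 110° = -315.34
Summing: 1044.88 m east, -465.11 m north → (1045, -465).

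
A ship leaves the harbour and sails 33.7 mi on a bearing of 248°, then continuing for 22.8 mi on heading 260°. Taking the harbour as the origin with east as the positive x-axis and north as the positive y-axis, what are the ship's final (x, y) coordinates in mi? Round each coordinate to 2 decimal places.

(-53.70, -16.58)

Leg 1 (248°, 33.7 mi): east 33.7 sin 248° = -31.25, north 33.7 cos 248° = -12.62
Leg 2 (260°, 22.8 mi): east 22.8 sin 260° = -22.45, north 22.8 cos 260° = -3.96
Summing: -53.70 mi east, -16.58 mi north → (-53.70, -16.58).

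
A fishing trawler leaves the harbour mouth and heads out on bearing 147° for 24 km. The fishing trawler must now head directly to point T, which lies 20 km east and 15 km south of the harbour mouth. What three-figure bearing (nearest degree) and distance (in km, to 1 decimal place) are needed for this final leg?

053°, 8.6 km

Leg 1 (147°, 24 km): east 24 sin 147° = 13.07, north 24 cos 147° = -20.13
Current position: (13.07, -20.13). Target: (20, -15). Remaining: Δeast = 6.93, Δnorth = 5.13.
Bearing = atan2(6.93, 5.13) mod 360° = 53.49°; distance = √((6.93)² + (5.13)²) = 8.620 km.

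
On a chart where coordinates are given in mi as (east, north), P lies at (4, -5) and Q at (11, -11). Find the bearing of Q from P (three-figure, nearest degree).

131°

Δeast = 11 − 4 = 7.00; Δnorth = -11 − -5 = -6.00.
Bearing = atan2(Δeast, Δnorth) mod 360° = 130.60° ≈ 131°.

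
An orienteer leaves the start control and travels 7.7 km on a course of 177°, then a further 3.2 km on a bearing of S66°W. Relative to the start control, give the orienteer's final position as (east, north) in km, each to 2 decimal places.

Leg 1 (177°, 7.7 km): east 7.7 sin 177° = 0.40, north 7.7 cos 177° = -7.69
Leg 2 (S66°W, 3.2 km): east 3.2 sin 246° = -2.92, north 3.2 cos 246° = -1.30
Summing: -2.52 km east, -8.99 km north → (-2.52, -8.99).

(-2.52, -8.99)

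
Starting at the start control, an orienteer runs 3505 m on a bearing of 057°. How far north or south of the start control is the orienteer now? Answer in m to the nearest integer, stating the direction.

Leg 1 (057°, 3505 m): east 3505 sin 57° = 2939.54, north 3505 cos 57° = 1908.96
Net north component: 1908.96 m.

1909 m north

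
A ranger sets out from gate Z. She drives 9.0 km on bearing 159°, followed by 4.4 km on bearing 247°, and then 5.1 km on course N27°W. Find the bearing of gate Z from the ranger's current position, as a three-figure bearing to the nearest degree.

Leg 1 (159°, 9.0 km): east 9.0 sin 159° = 3.23, north 9.0 cos 159° = -8.40
Leg 2 (247°, 4.4 km): east 4.4 sin 247° = -4.05, north 4.4 cos 247° = -1.72
Leg 3 (N27°W, 5.1 km): east 5.1 sin 333° = -2.32, north 5.1 cos 333° = 4.54
Net displacement: -3.14 east, -5.58 north. Direction back to start is (3.14, 5.58): bearing = atan2(3.14, 5.58) mod 360° = 29.38° ≈ 029°.

029°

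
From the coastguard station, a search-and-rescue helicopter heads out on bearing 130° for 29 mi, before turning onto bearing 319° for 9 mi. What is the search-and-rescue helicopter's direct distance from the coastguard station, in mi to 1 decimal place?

Leg 1 (130°, 29 mi): east 29 sin 130° = 22.22, north 29 cos 130° = -18.64
Leg 2 (319°, 9 mi): east 9 sin 319° = -5.90, north 9 cos 319° = 6.79
Net: 16.31 east, -11.85 north. Distance = √((16.31)² + (-11.85)²) = 20.160 mi.

20.2 mi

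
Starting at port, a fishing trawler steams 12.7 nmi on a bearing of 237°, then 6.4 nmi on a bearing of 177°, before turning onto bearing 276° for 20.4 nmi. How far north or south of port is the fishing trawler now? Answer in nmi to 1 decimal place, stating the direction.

11.2 nmi south

Leg 1 (237°, 12.7 nmi): east 12.7 sin 237° = -10.65, north 12.7 cos 237° = -6.92
Leg 2 (177°, 6.4 nmi): east 6.4 sin 177° = 0.33, north 6.4 cos 177° = -6.39
Leg 3 (276°, 20.4 nmi): east 20.4 sin 276° = -20.29, north 20.4 cos 276° = 2.13
Net north component: -11.18 nmi.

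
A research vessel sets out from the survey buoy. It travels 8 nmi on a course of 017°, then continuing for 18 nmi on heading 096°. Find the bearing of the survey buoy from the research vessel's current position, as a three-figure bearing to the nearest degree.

Leg 1 (017°, 8 nmi): east 8 sin 17° = 2.34, north 8 cos 17° = 7.65
Leg 2 (096°, 18 nmi): east 18 sin 96° = 17.90, north 18 cos 96° = -1.88
Net displacement: 20.24 east, 5.77 north. Direction back to start is (-20.24, -5.77): bearing = atan2(-20.24, -5.77) mod 360° = 254.09° ≈ 254°.

254°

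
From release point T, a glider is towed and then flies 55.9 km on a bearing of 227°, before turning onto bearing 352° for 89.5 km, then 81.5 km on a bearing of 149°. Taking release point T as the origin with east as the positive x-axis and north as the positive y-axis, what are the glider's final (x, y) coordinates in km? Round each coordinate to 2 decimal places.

Leg 1 (227°, 55.9 km): east 55.9 sin 227° = -40.88, north 55.9 cos 227° = -38.12
Leg 2 (352°, 89.5 km): east 89.5 sin 352° = -12.46, north 89.5 cos 352° = 88.63
Leg 3 (149°, 81.5 km): east 81.5 sin 149° = 41.98, north 81.5 cos 149° = -69.86
Summing: -11.36 km east, -19.35 km north → (-11.36, -19.35).

(-11.36, -19.35)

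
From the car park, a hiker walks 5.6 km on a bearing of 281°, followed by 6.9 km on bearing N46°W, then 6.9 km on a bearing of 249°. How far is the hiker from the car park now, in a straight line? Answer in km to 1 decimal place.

17.2 km

Leg 1 (281°, 5.6 km): east 5.6 sin 281° = -5.50, north 5.6 cos 281° = 1.07
Leg 2 (N46°W, 6.9 km): east 6.9 sin 314° = -4.96, north 6.9 cos 314° = 4.79
Leg 3 (249°, 6.9 km): east 6.9 sin 249° = -6.44, north 6.9 cos 249° = -2.47
Net: -16.90 east, 3.39 north. Distance = √((-16.90)² + (3.39)²) = 17.239 km.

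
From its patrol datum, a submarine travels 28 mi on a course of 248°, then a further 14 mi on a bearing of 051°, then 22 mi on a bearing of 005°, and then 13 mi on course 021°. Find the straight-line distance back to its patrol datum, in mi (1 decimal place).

Leg 1 (248°, 28 mi): east 28 sin 248° = -25.96, north 28 cos 248° = -10.49
Leg 2 (051°, 14 mi): east 14 sin 51° = 10.88, north 14 cos 51° = 8.81
Leg 3 (005°, 22 mi): east 22 sin 5° = 1.92, north 22 cos 5° = 21.92
Leg 4 (021°, 13 mi): east 13 sin 21° = 4.66, north 13 cos 21° = 12.14
Net: -8.50 east, 32.37 north. Distance = √((-8.50)² + (32.37)²) = 33.473 mi.

33.5 mi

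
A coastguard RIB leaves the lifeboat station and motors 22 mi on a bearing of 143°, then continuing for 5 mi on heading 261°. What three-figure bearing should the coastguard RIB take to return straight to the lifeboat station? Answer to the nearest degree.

336°

Leg 1 (143°, 22 mi): east 22 sin 143° = 13.24, north 22 cos 143° = -17.57
Leg 2 (261°, 5 mi): east 5 sin 261° = -4.94, north 5 cos 261° = -0.78
Net displacement: 8.30 east, -18.35 north. Direction back to start is (-8.30, 18.35): bearing = atan2(-8.30, 18.35) mod 360° = 335.66° ≈ 336°.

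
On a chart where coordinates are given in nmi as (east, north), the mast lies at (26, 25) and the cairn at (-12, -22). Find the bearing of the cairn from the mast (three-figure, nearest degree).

219°

Δeast = -12 − 26 = -38.00; Δnorth = -22 − 25 = -47.00.
Bearing = atan2(Δeast, Δnorth) mod 360° = 218.96° ≈ 219°.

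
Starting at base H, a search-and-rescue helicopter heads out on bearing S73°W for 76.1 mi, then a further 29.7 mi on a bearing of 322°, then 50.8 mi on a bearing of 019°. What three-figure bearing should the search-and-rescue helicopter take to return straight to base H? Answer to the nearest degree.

123°

Leg 1 (S73°W, 76.1 mi): east 76.1 sin 253° = -72.77, north 76.1 cos 253° = -22.25
Leg 2 (322°, 29.7 mi): east 29.7 sin 322° = -18.29, north 29.7 cos 322° = 23.40
Leg 3 (019°, 50.8 mi): east 50.8 sin 19° = 16.54, north 50.8 cos 19° = 48.03
Net displacement: -74.52 east, 49.19 north. Direction back to start is (74.52, -49.19): bearing = atan2(74.52, -49.19) mod 360° = 123.43° ≈ 123°.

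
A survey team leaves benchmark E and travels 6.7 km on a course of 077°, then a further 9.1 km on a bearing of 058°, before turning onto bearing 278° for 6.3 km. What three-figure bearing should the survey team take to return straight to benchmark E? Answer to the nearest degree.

228°

Leg 1 (077°, 6.7 km): east 6.7 sin 77° = 6.53, north 6.7 cos 77° = 1.51
Leg 2 (058°, 9.1 km): east 9.1 sin 58° = 7.72, north 9.1 cos 58° = 4.82
Leg 3 (278°, 6.3 km): east 6.3 sin 278° = -6.24, north 6.3 cos 278° = 0.88
Net displacement: 8.01 east, 7.21 north. Direction back to start is (-8.01, -7.21): bearing = atan2(-8.01, -7.21) mod 360° = 228.01° ≈ 228°.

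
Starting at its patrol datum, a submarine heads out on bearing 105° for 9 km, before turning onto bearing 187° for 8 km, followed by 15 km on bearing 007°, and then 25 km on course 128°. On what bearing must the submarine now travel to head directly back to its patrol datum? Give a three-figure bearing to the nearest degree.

Leg 1 (105°, 9 km): east 9 sin 105° = 8.69, north 9 cos 105° = -2.33
Leg 2 (187°, 8 km): east 8 sin 187° = -0.97, north 8 cos 187° = -7.94
Leg 3 (007°, 15 km): east 15 sin 7° = 1.83, north 15 cos 7° = 14.89
Leg 4 (128°, 25 km): east 25 sin 128° = 19.70, north 25 cos 128° = -15.39
Net displacement: 29.25 east, -10.77 north. Direction back to start is (-29.25, 10.77): bearing = atan2(-29.25, 10.77) mod 360° = 290.22° ≈ 290°.

290°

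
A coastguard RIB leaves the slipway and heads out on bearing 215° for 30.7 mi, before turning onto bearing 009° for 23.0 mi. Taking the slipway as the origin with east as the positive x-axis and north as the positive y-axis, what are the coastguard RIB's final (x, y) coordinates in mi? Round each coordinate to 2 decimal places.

Leg 1 (215°, 30.7 mi): east 30.7 sin 215° = -17.61, north 30.7 cos 215° = -25.15
Leg 2 (009°, 23.0 mi): east 23.0 sin 9° = 3.60, north 23.0 cos 9° = 22.72
Summing: -14.01 mi east, -2.43 mi north → (-14.01, -2.43).

(-14.01, -2.43)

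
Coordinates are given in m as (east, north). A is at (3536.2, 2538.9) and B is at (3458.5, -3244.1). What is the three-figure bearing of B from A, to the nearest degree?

Δeast = 3458.5 − 3536.2 = -77.70; Δnorth = -3244.1 − 2538.9 = -5783.00.
Bearing = atan2(Δeast, Δnorth) mod 360° = 180.77° ≈ 181°.

181°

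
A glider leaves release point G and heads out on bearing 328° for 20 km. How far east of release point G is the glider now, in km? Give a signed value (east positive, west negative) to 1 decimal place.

-10.6 km

Leg 1 (328°, 20 km): east 20 sin 328° = -10.60, north 20 cos 328° = 16.96
Net east component: -10.60 km.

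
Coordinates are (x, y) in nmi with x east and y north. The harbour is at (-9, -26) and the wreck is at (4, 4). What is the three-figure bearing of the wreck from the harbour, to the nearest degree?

Δeast = 4 − -9 = 13.00; Δnorth = 4 − -26 = 30.00.
Bearing = atan2(Δeast, Δnorth) mod 360° = 23.43° ≈ 023°.

023°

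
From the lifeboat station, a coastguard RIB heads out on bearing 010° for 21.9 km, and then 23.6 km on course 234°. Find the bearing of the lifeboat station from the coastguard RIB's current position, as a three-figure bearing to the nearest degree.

Leg 1 (010°, 21.9 km): east 21.9 sin 10° = 3.80, north 21.9 cos 10° = 21.57
Leg 2 (234°, 23.6 km): east 23.6 sin 234° = -19.09, north 23.6 cos 234° = -13.87
Net displacement: -15.29 east, 7.70 north. Direction back to start is (15.29, -7.70): bearing = atan2(15.29, -7.70) mod 360° = 116.72° ≈ 117°.

117°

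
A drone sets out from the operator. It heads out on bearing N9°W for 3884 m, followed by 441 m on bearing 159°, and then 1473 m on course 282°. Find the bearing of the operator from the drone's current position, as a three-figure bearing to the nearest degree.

Leg 1 (N9°W, 3884 m): east 3884 sin 351° = -607.59, north 3884 cos 351° = 3836.18
Leg 2 (159°, 441 m): east 441 sin 159° = 158.04, north 441 cos 159° = -411.71
Leg 3 (282°, 1473 m): east 1473 sin 282° = -1440.81, north 1473 cos 282° = 306.25
Net displacement: -1890.36 east, 3730.73 north. Direction back to start is (1890.36, -3730.73): bearing = atan2(1890.36, -3730.73) mod 360° = 153.13° ≈ 153°.

153°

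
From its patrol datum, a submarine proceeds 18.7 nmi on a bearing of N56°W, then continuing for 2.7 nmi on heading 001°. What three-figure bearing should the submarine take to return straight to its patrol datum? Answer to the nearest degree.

130°

Leg 1 (N56°W, 18.7 nmi): east 18.7 sin 304° = -15.50, north 18.7 cos 304° = 10.46
Leg 2 (001°, 2.7 nmi): east 2.7 sin 1° = 0.05, north 2.7 cos 1° = 2.70
Net displacement: -15.46 east, 13.16 north. Direction back to start is (15.46, -13.16): bearing = atan2(15.46, -13.16) mod 360° = 130.41° ≈ 130°.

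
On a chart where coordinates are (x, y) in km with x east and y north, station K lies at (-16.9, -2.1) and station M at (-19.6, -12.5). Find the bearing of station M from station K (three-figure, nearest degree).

Δeast = -19.6 − -16.9 = -2.70; Δnorth = -12.5 − -2.1 = -10.40.
Bearing = atan2(Δeast, Δnorth) mod 360° = 194.55° ≈ 195°.

195°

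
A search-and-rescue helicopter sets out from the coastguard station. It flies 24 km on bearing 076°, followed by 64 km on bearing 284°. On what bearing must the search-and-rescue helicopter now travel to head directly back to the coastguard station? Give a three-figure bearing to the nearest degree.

119°

Leg 1 (076°, 24 km): east 24 sin 76° = 23.29, north 24 cos 76° = 5.81
Leg 2 (284°, 64 km): east 64 sin 284° = -62.10, north 64 cos 284° = 15.48
Net displacement: -38.81 east, 21.29 north. Direction back to start is (38.81, -21.29): bearing = atan2(38.81, -21.29) mod 360° = 118.75° ≈ 119°.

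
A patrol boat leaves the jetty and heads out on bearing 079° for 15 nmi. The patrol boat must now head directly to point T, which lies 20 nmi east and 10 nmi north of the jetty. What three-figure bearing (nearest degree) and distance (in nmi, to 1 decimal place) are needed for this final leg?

036°, 8.9 nmi

Leg 1 (079°, 15 nmi): east 15 sin 79° = 14.72, north 15 cos 79° = 2.86
Current position: (14.72, 2.86). Target: (20, 10). Remaining: Δeast = 5.28, Δnorth = 7.14.
Bearing = atan2(5.28, 7.14) mod 360° = 36.47°; distance = √((5.28)² + (7.14)²) = 8.876 nmi.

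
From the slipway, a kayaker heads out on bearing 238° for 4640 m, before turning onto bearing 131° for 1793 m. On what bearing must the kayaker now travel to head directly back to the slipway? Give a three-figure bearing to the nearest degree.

035°

Leg 1 (238°, 4640 m): east 4640 sin 238° = -3934.94, north 4640 cos 238° = -2458.83
Leg 2 (131°, 1793 m): east 1793 sin 131° = 1353.19, north 1793 cos 131° = -1176.31
Net displacement: -2581.75 east, -3635.14 north. Direction back to start is (2581.75, 3635.14): bearing = atan2(2581.75, 3635.14) mod 360° = 35.38° ≈ 035°.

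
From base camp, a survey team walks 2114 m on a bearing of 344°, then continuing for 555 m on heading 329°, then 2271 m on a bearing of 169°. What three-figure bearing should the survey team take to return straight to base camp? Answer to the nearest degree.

Leg 1 (344°, 2114 m): east 2114 sin 344° = -582.70, north 2114 cos 344° = 2032.11
Leg 2 (329°, 555 m): east 555 sin 329° = -285.85, north 555 cos 329° = 475.73
Leg 3 (169°, 2271 m): east 2271 sin 169° = 433.33, north 2271 cos 169° = -2229.28
Net displacement: -435.22 east, 278.56 north. Direction back to start is (435.22, -278.56): bearing = atan2(435.22, -278.56) mod 360° = 122.62° ≈ 123°.

123°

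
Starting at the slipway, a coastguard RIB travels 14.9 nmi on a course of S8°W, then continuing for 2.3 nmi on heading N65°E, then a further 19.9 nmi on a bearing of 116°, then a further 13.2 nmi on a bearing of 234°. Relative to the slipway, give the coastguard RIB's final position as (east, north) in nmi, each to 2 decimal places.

Leg 1 (S8°W, 14.9 nmi): east 14.9 sin 188° = -2.07, north 14.9 cos 188° = -14.75
Leg 2 (N65°E, 2.3 nmi): east 2.3 sin 65° = 2.08, north 2.3 cos 65° = 0.97
Leg 3 (116°, 19.9 nmi): east 19.9 sin 116° = 17.89, north 19.9 cos 116° = -8.72
Leg 4 (234°, 13.2 nmi): east 13.2 sin 234° = -10.68, north 13.2 cos 234° = -7.76
Summing: 7.22 nmi east, -30.27 nmi north → (7.22, -30.27).

(7.22, -30.27)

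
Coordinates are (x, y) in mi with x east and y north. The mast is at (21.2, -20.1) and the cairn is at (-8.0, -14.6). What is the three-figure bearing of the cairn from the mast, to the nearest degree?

281°

Δeast = -8.0 − 21.2 = -29.20; Δnorth = -14.6 − -20.1 = 5.50.
Bearing = atan2(Δeast, Δnorth) mod 360° = 280.67° ≈ 281°.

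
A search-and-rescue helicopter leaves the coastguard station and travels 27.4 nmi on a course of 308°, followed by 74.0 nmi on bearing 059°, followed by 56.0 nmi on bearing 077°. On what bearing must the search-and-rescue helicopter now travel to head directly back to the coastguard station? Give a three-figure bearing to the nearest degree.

Leg 1 (308°, 27.4 nmi): east 27.4 sin 308° = -21.59, north 27.4 cos 308° = 16.87
Leg 2 (059°, 74.0 nmi): east 74.0 sin 59° = 63.43, north 74.0 cos 59° = 38.11
Leg 3 (077°, 56.0 nmi): east 56.0 sin 77° = 54.56, north 56.0 cos 77° = 12.60
Net displacement: 96.40 east, 67.58 north. Direction back to start is (-96.40, -67.58): bearing = atan2(-96.40, -67.58) mod 360° = 234.97° ≈ 235°.

235°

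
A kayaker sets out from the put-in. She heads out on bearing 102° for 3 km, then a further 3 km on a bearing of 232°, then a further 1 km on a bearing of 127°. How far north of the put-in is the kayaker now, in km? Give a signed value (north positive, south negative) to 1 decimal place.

Leg 1 (102°, 3 km): east 3 sin 102° = 2.93, north 3 cos 102° = -0.62
Leg 2 (232°, 3 km): east 3 sin 232° = -2.36, north 3 cos 232° = -1.85
Leg 3 (127°, 1 km): east 1 sin 127° = 0.80, north 1 cos 127° = -0.60
Net north component: -3.07 km.

-3.1 km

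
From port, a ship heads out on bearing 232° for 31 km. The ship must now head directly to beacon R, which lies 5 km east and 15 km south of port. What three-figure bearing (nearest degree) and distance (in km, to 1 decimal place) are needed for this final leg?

Leg 1 (232°, 31 km): east 31 sin 232° = -24.43, north 31 cos 232° = -19.09
Current position: (-24.43, -19.09). Target: (5, -15). Remaining: Δeast = 29.43, Δnorth = 4.09.
Bearing = atan2(29.43, 4.09) mod 360° = 82.10°; distance = √((29.43)² + (4.09)²) = 29.711 km.

082°, 29.7 km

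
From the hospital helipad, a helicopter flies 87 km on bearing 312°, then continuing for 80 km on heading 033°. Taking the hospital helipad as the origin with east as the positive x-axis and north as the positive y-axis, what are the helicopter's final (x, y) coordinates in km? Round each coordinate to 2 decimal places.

Leg 1 (312°, 87 km): east 87 sin 312° = -64.65, north 87 cos 312° = 58.21
Leg 2 (033°, 80 km): east 80 sin 33° = 43.57, north 80 cos 33° = 67.09
Summing: -21.08 km east, 125.31 km north → (-21.08, 125.31).

(-21.08, 125.31)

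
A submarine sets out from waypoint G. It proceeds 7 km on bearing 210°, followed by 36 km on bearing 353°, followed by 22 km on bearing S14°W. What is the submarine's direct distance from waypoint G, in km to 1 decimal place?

15.6 km

Leg 1 (210°, 7 km): east 7 sin 210° = -3.50, north 7 cos 210° = -6.06
Leg 2 (353°, 36 km): east 36 sin 353° = -4.39, north 36 cos 353° = 35.73
Leg 3 (S14°W, 22 km): east 22 sin 194° = -5.32, north 22 cos 194° = -21.35
Net: -13.21 east, 8.32 north. Distance = √((-13.21)² + (8.32)²) = 15.613 km.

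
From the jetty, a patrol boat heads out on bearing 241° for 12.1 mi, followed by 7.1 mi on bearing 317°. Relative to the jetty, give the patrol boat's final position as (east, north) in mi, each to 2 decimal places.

(-15.43, -0.67)

Leg 1 (241°, 12.1 mi): east 12.1 sin 241° = -10.58, north 12.1 cos 241° = -5.87
Leg 2 (317°, 7.1 mi): east 7.1 sin 317° = -4.84, north 7.1 cos 317° = 5.19
Summing: -15.43 mi east, -0.67 mi north → (-15.43, -0.67).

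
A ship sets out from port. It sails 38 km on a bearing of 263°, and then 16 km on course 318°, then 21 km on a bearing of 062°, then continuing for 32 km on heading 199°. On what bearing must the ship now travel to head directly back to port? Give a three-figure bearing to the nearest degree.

Leg 1 (263°, 38 km): east 38 sin 263° = -37.72, north 38 cos 263° = -4.63
Leg 2 (318°, 16 km): east 16 sin 318° = -10.71, north 16 cos 318° = 11.89
Leg 3 (062°, 21 km): east 21 sin 62° = 18.54, north 21 cos 62° = 9.86
Leg 4 (199°, 32 km): east 32 sin 199° = -10.42, north 32 cos 199° = -30.26
Net displacement: -40.30 east, -13.14 north. Direction back to start is (40.30, 13.14): bearing = atan2(40.30, 13.14) mod 360° = 71.94° ≈ 072°.

072°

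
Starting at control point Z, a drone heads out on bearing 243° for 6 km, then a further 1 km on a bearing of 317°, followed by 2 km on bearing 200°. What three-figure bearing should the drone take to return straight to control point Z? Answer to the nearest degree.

060°

Leg 1 (243°, 6 km): east 6 sin 243° = -5.35, north 6 cos 243° = -2.72
Leg 2 (317°, 1 km): east 1 sin 317° = -0.68, north 1 cos 317° = 0.73
Leg 3 (200°, 2 km): east 2 sin 200° = -0.68, north 2 cos 200° = -1.88
Net displacement: -6.71 east, -3.87 north. Direction back to start is (6.71, 3.87): bearing = atan2(6.71, 3.87) mod 360° = 60.02° ≈ 060°.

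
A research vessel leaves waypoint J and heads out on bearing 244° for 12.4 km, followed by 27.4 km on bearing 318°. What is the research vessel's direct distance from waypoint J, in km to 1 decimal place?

Leg 1 (244°, 12.4 km): east 12.4 sin 244° = -11.15, north 12.4 cos 244° = -5.44
Leg 2 (318°, 27.4 km): east 27.4 sin 318° = -18.33, north 27.4 cos 318° = 20.36
Net: -29.48 east, 14.93 north. Distance = √((-29.48)² + (14.93)²) = 33.043 km.

33.0 km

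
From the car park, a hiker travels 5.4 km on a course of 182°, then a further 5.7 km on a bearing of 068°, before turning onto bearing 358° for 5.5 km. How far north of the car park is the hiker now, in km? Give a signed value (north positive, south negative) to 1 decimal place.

Leg 1 (182°, 5.4 km): east 5.4 sin 182° = -0.19, north 5.4 cos 182° = -5.40
Leg 2 (068°, 5.7 km): east 5.7 sin 68° = 5.28, north 5.7 cos 68° = 2.14
Leg 3 (358°, 5.5 km): east 5.5 sin 358° = -0.19, north 5.5 cos 358° = 5.50
Net north component: 2.24 km.

2.2 km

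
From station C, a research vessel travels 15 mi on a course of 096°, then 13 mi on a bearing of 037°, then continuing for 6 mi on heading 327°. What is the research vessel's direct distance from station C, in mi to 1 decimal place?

23.9 mi

Leg 1 (096°, 15 mi): east 15 sin 96° = 14.92, north 15 cos 96° = -1.57
Leg 2 (037°, 13 mi): east 13 sin 37° = 7.82, north 13 cos 37° = 10.38
Leg 3 (327°, 6 mi): east 6 sin 327° = -3.27, north 6 cos 327° = 5.03
Net: 19.47 east, 13.85 north. Distance = √((19.47)² + (13.85)²) = 23.894 mi.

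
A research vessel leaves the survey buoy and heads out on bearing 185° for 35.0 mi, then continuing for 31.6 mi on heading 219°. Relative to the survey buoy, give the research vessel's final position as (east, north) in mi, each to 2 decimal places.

(-22.94, -59.42)

Leg 1 (185°, 35.0 mi): east 35.0 sin 185° = -3.05, north 35.0 cos 185° = -34.87
Leg 2 (219°, 31.6 mi): east 31.6 sin 219° = -19.89, north 31.6 cos 219° = -24.56
Summing: -22.94 mi east, -59.42 mi north → (-22.94, -59.42).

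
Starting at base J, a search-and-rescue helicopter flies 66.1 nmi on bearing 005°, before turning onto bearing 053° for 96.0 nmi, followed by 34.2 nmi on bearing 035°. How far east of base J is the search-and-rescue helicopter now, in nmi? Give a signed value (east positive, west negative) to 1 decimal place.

102.0 nmi

Leg 1 (005°, 66.1 nmi): east 66.1 sin 5° = 5.76, north 66.1 cos 5° = 65.85
Leg 2 (053°, 96.0 nmi): east 96.0 sin 53° = 76.67, north 96.0 cos 53° = 57.77
Leg 3 (035°, 34.2 nmi): east 34.2 sin 35° = 19.62, north 34.2 cos 35° = 28.01
Net east component: 102.05 nmi.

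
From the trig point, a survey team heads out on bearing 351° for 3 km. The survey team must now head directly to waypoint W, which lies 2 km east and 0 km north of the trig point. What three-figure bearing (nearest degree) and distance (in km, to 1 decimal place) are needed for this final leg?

140°, 3.9 km

Leg 1 (351°, 3 km): east 3 sin 351° = -0.47, north 3 cos 351° = 2.96
Current position: (-0.47, 2.96). Target: (2, 0). Remaining: Δeast = 2.47, Δnorth = -2.96.
Bearing = atan2(2.47, -2.96) mod 360° = 140.19°; distance = √((2.47)² + (-2.96)²) = 3.857 km.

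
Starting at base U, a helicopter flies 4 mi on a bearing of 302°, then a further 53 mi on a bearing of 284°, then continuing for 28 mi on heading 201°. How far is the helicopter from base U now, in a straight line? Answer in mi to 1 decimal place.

65.8 mi

Leg 1 (302°, 4 mi): east 4 sin 302° = -3.39, north 4 cos 302° = 2.12
Leg 2 (284°, 53 mi): east 53 sin 284° = -51.43, north 53 cos 284° = 12.82
Leg 3 (201°, 28 mi): east 28 sin 201° = -10.03, north 28 cos 201° = -26.14
Net: -64.85 east, -11.20 north. Distance = √((-64.85)² + (-11.20)²) = 65.812 mi.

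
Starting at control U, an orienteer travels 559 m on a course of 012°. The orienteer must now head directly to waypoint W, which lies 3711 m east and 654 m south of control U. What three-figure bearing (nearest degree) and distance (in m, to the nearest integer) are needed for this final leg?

108°, 3790 m

Leg 1 (012°, 559 m): east 559 sin 12° = 116.22, north 559 cos 12° = 546.78
Current position: (116.22, 546.78). Target: (3711, -654). Remaining: Δeast = 3594.78, Δnorth = -1200.78.
Bearing = atan2(3594.78, -1200.78) mod 360° = 108.47°; distance = √((3594.78)² + (-1200.78)²) = 3790.027 m.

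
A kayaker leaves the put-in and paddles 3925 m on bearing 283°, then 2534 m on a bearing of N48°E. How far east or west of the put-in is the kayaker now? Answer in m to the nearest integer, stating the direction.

Leg 1 (283°, 3925 m): east 3925 sin 283° = -3824.40, north 3925 cos 283° = 882.93
Leg 2 (N48°E, 2534 m): east 2534 sin 48° = 1883.13, north 2534 cos 48° = 1695.58
Net east component: -1941.27 m.

1941 m west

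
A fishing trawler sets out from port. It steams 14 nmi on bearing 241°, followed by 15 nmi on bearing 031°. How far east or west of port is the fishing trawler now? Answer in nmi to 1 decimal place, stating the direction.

4.5 nmi west

Leg 1 (241°, 14 nmi): east 14 sin 241° = -12.24, north 14 cos 241° = -6.79
Leg 2 (031°, 15 nmi): east 15 sin 31° = 7.73, north 15 cos 31° = 12.86
Net east component: -4.52 nmi.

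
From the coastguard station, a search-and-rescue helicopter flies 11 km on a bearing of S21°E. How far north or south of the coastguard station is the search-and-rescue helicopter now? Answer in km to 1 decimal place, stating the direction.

Leg 1 (S21°E, 11 km): east 11 sin 159° = 3.94, north 11 cos 159° = -10.27
Net north component: -10.27 km.

10.3 km south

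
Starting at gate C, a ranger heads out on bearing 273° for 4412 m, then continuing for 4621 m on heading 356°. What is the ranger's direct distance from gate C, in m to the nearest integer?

Leg 1 (273°, 4412 m): east 4412 sin 273° = -4405.95, north 4412 cos 273° = 230.91
Leg 2 (356°, 4621 m): east 4621 sin 356° = -322.34, north 4621 cos 356° = 4609.74
Net: -4728.30 east, 4840.65 north. Distance = √((-4728.30)² + (4840.65)²) = 6766.734 m.

6767 m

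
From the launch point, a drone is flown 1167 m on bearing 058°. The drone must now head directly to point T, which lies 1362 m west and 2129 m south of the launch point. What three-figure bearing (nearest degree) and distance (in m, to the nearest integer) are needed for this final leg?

221°, 3616 m

Leg 1 (058°, 1167 m): east 1167 sin 58° = 989.67, north 1167 cos 58° = 618.42
Current position: (989.67, 618.42). Target: (-1362, -2129). Remaining: Δeast = -2351.67, Δnorth = -2747.42.
Bearing = atan2(-2351.67, -2747.42) mod 360° = 220.56°; distance = √((-2351.67)² + (-2747.42)²) = 3616.442 m.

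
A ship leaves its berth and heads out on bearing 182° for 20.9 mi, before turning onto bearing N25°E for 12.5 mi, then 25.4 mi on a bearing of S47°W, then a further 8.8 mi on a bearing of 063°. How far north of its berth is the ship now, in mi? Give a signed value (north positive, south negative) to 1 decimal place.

-22.9 mi

Leg 1 (182°, 20.9 mi): east 20.9 sin 182° = -0.73, north 20.9 cos 182° = -20.89
Leg 2 (N25°E, 12.5 mi): east 12.5 sin 25° = 5.28, north 12.5 cos 25° = 11.33
Leg 3 (S47°W, 25.4 mi): east 25.4 sin 227° = -18.58, north 25.4 cos 227° = -17.32
Leg 4 (063°, 8.8 mi): east 8.8 sin 63° = 7.84, north 8.8 cos 63° = 4.00
Net north component: -22.89 mi.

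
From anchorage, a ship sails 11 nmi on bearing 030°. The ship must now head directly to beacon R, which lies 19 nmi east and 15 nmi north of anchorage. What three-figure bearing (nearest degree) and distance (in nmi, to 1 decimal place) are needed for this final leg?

Leg 1 (030°, 11 nmi): east 11 sin 30° = 5.50, north 11 cos 30° = 9.53
Current position: (5.50, 9.53). Target: (19, 15). Remaining: Δeast = 13.50, Δnorth = 5.47.
Bearing = atan2(13.50, 5.47) mod 360° = 67.93°; distance = √((13.50)² + (5.47)²) = 14.567 nmi.

068°, 14.6 nmi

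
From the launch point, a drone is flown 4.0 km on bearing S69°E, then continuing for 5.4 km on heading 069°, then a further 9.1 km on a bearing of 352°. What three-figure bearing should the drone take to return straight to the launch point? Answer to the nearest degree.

Leg 1 (S69°E, 4.0 km): east 4.0 sin 111° = 3.73, north 4.0 cos 111° = -1.43
Leg 2 (069°, 5.4 km): east 5.4 sin 69° = 5.04, north 5.4 cos 69° = 1.94
Leg 3 (352°, 9.1 km): east 9.1 sin 352° = -1.27, north 9.1 cos 352° = 9.01
Net displacement: 7.51 east, 9.51 north. Direction back to start is (-7.51, -9.51): bearing = atan2(-7.51, -9.51) mod 360° = 218.29° ≈ 218°.

218°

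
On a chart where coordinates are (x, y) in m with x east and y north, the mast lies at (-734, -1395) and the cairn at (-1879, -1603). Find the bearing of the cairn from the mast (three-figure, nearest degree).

Δeast = -1879 − -734 = -1145.00; Δnorth = -1603 − -1395 = -208.00.
Bearing = atan2(Δeast, Δnorth) mod 360° = 259.70° ≈ 260°.

260°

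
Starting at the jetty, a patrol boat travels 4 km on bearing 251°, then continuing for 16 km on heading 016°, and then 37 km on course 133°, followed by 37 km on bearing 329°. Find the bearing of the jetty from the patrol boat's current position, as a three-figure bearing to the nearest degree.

Leg 1 (251°, 4 km): east 4 sin 251° = -3.78, north 4 cos 251° = -1.30
Leg 2 (016°, 16 km): east 16 sin 16° = 4.41, north 16 cos 16° = 15.38
Leg 3 (133°, 37 km): east 37 sin 133° = 27.06, north 37 cos 133° = -25.23
Leg 4 (329°, 37 km): east 37 sin 329° = -19.06, north 37 cos 329° = 31.72
Net displacement: 8.63 east, 20.56 north. Direction back to start is (-8.63, -20.56): bearing = atan2(-8.63, -20.56) mod 360° = 202.78° ≈ 203°.

203°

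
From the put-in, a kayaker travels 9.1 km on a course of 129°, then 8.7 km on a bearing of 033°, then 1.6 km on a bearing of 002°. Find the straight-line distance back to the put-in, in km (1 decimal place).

12.3 km

Leg 1 (129°, 9.1 km): east 9.1 sin 129° = 7.07, north 9.1 cos 129° = -5.73
Leg 2 (033°, 8.7 km): east 8.7 sin 33° = 4.74, north 8.7 cos 33° = 7.30
Leg 3 (002°, 1.6 km): east 1.6 sin 2° = 0.06, north 1.6 cos 2° = 1.60
Net: 11.87 east, 3.17 north. Distance = √((11.87)² + (3.17)²) = 12.282 km.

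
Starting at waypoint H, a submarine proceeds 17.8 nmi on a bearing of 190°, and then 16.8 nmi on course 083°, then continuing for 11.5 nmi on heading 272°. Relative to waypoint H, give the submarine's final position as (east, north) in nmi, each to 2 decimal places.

(2.09, -15.08)

Leg 1 (190°, 17.8 nmi): east 17.8 sin 190° = -3.09, north 17.8 cos 190° = -17.53
Leg 2 (083°, 16.8 nmi): east 16.8 sin 83° = 16.67, north 16.8 cos 83° = 2.05
Leg 3 (272°, 11.5 nmi): east 11.5 sin 272° = -11.49, north 11.5 cos 272° = 0.40
Summing: 2.09 nmi east, -15.08 nmi north → (2.09, -15.08).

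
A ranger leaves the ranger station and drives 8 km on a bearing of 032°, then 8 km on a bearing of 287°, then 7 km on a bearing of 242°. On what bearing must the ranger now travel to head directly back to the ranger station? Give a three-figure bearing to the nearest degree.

121°

Leg 1 (032°, 8 km): east 8 sin 32° = 4.24, north 8 cos 32° = 6.78
Leg 2 (287°, 8 km): east 8 sin 287° = -7.65, north 8 cos 287° = 2.34
Leg 3 (242°, 7 km): east 7 sin 242° = -6.18, north 7 cos 242° = -3.29
Net displacement: -9.59 east, 5.84 north. Direction back to start is (9.59, -5.84): bearing = atan2(9.59, -5.84) mod 360° = 121.32° ≈ 121°.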